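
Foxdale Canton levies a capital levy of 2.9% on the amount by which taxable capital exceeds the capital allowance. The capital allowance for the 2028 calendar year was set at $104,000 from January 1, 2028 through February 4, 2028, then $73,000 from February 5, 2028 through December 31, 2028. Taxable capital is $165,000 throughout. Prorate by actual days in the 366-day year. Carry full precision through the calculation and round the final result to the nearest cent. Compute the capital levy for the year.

January 1 – February 4, 2028: 35 days, exemption $104,000 → ($165,000 − $104,000) × 2.9% × 35/366 = $169.1667
February 5 – December 31, 2028: 331 days, exemption $73,000 → ($165,000 − $73,000) × 2.9% × 331/366 = $2,412.8634
Total = $2,582.0301

$2,582.03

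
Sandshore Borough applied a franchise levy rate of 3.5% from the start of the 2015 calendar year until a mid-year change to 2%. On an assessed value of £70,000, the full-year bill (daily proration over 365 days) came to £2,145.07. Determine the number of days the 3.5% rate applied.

Let d = days at the first rate; then 365 − d days at the second rate.
£70,000 × [3.5%·d + 2%·(365−d)] / 365 = £2,145.07
Solving gives d = 259, so the new rate took effect on 17 September 2015.

259 days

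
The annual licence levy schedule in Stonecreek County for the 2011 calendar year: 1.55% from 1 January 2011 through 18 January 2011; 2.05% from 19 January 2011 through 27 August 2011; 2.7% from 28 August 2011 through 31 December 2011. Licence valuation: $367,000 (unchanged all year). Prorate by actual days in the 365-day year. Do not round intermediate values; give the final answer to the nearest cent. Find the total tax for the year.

$8,256.49

1 January – 18 January 2011: 18 days at 1.55% → $367,000 × 1.55% × 18/365 = $280.5288
19 January – 27 August 2011: 221 days at 2.05% → $367,000 × 2.05% × 221/365 = $4,555.3247
28 August – 31 December 2011: 126 days at 2.7% → $367,000 × 2.7% × 126/365 = $3,420.6411
Total = $8,256.4945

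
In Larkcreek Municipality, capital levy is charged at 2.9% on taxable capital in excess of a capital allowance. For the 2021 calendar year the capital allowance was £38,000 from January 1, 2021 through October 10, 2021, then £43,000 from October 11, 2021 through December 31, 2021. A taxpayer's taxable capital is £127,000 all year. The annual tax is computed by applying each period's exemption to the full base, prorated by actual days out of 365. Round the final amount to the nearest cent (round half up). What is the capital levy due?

£2,548.42

January 1 – October 10, 2021: 283 days, exemption £38,000 → (£127,000 − £38,000) × 2.9% × 283/365 = £2,001.1589
October 11 – December 31, 2021: 82 days, exemption £43,000 → (£127,000 − £43,000) × 2.9% × 82/365 = £547.2658
Total = £2,548.4247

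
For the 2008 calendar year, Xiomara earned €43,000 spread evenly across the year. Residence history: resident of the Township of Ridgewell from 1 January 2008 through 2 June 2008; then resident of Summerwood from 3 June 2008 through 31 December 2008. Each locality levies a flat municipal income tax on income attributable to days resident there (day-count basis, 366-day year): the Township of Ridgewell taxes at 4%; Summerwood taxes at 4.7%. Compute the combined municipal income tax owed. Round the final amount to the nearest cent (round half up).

€1,894.35

The Township of Ridgewell, 1 January – 2 June 2008: 154 days → €43,000 × 4% × 154/366 = €723.7158
Summerwood, 3 June – 31 December 2008: 212 days → €43,000 × 4.7% × 212/366 = €1,170.6339
Total = €1,894.3497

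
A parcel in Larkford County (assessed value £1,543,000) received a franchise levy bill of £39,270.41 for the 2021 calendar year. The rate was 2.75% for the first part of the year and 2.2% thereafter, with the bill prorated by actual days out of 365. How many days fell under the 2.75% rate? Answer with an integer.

229 days

Let d = days at the first rate; then 365 − d days at the second rate.
£1,543,000 × [2.75%·d + 2.2%·(365−d)] / 365 = £39,270.41
Solving gives d = 229, so the new rate took effect on 18 Aug 2021.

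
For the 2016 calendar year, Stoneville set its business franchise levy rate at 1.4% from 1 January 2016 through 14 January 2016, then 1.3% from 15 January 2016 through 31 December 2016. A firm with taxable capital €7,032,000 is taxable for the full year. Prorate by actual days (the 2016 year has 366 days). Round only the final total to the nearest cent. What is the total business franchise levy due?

€91,684.98

1 January – 14 January 2016: 14 days at 1.4% → €7,032,000 × 1.4% × 14/366 = €3,765.7705
15 January – 31 December 2016: 352 days at 1.3% → €7,032,000 × 1.3% × 352/366 = €87,919.2131
Total = €91,684.9836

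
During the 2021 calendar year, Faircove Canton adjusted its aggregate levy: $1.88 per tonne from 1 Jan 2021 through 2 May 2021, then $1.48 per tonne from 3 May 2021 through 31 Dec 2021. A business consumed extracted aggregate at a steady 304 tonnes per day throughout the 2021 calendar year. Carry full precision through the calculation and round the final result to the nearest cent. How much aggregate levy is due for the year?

1 Jan – 2 May 2021: 122 days × 304 tonnes/day = 37,088 tonnes at $1.88/tonne → $69725.44
3 May – 31 Dec 2021: 243 days × 304 tonnes/day = 73,872 tonnes at $1.48/tonne → $109330.56

$179056.00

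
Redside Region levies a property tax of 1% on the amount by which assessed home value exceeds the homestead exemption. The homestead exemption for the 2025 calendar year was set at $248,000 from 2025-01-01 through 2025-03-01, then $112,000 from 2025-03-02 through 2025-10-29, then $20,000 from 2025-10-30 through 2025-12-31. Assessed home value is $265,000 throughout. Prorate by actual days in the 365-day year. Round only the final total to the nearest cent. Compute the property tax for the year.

$1,465.23

2025-01-01 to 2025-03-01: 60 days, exemption $248,000 → ($265,000 − $248,000) × 1% × 60/365 = $27.9452
2025-03-02 to 2025-10-29: 242 days, exemption $112,000 → ($265,000 − $112,000) × 1% × 242/365 = $1,014.4110
2025-10-30 to 2025-12-31: 63 days, exemption $20,000 → ($265,000 − $20,000) × 1% × 63/365 = $422.8767
Total = $1,465.2329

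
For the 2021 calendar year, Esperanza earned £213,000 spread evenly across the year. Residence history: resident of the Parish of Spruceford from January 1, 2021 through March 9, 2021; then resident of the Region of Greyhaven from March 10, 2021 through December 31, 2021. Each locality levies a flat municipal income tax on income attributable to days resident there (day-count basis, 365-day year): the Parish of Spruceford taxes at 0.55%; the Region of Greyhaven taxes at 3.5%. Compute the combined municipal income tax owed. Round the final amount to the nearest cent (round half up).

£6,284.38

The Parish of Spruceford, January 1 – March 9, 2021: 68 days → £213,000 × 0.55% × 68/365 = £218.2521
The Region of Greyhaven, March 10 – December 31, 2021: 297 days → £213,000 × 3.5% × 297/365 = £6,066.1233
Total = £6,284.3753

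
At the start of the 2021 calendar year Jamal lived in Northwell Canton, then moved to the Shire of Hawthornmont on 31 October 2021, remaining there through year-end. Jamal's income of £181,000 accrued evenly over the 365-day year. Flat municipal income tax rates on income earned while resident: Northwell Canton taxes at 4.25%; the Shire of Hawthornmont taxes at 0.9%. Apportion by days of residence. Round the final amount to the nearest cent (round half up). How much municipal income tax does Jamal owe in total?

Northwell Canton, 1 January – 30 October 2021: 303 days → £181,000 × 4.25% × 303/365 = £6,385.8288
The Shire of Hawthornmont, 31 October – 31 December 2021: 62 days → £181,000 × 0.9% × 62/365 = £276.7068
Total = £6,662.5356

£6,662.54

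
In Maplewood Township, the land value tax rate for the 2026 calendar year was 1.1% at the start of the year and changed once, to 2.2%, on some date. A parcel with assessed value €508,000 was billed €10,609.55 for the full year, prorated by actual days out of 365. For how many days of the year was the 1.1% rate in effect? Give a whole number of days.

Let d = days at the first rate; then 365 − d days at the second rate.
€508,000 × [1.1%·d + 2.2%·(365−d)] / 365 = €10,609.55
Solving gives d = 37, so the new rate took effect on 7 February 2026.

37 days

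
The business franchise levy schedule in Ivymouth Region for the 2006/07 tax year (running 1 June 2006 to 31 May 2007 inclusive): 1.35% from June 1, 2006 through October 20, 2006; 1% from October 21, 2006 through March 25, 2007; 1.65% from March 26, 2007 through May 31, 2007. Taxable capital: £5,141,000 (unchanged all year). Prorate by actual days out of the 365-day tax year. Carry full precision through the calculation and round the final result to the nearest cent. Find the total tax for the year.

£64,544.20

June 1 – October 20, 2006: 142 days at 1.35% → £5,141,000 × 1.35% × 142/365 = £27,000.8137
October 21, 2006 – March 25, 2007: 156 days at 1% → £5,141,000 × 1% × 156/365 = £21,972.4932
March 26 – May 31, 2007: 67 days at 1.65% → £5,141,000 × 1.65% × 67/365 = £15,570.8918
Total = £64,544.1986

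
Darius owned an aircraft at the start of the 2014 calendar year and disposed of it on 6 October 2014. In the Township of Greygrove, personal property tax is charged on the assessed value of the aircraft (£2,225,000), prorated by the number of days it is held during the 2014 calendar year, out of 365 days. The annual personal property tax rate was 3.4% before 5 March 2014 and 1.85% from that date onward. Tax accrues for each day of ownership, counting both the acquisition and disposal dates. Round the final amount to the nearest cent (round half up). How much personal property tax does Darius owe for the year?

1 January – 4 March 2014: 63 days at 3.4% → £2,225,000 × 3.4% × 63/365 = £13,057.3973
5 March – 6 October 2014: 216 days at 1.85% → £2,225,000 × 1.85% × 216/365 = £24,359.1781
Total = £37,416.5753

£37,416.58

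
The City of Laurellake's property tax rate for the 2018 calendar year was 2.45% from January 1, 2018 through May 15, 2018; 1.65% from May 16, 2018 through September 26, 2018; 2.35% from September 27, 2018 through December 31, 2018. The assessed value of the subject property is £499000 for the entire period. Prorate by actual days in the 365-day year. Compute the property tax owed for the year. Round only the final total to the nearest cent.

January 1 – May 15, 2018: 135 days at 2.45% → £499000 × 2.45% × 135/365 = £4521.7603
May 16 – September 26, 2018: 134 days at 1.65% → £499000 × 1.65% × 134/365 = £3022.7096
September 27 – December 31, 2018: 96 days at 2.35% → £499000 × 2.35% × 96/365 = £3084.2301
Total = £10628.7000

£10628.70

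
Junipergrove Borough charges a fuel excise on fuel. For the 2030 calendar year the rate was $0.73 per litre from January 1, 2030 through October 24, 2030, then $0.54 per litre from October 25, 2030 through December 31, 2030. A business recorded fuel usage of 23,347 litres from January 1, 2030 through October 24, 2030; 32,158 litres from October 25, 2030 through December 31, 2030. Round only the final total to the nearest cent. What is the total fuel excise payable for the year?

January 1 – October 24, 2030: 23,347 litres at $0.73/litre → $17,043.31
October 25 – December 31, 2030: 32,158 litres at $0.54/litre → $17,365.32

$34,408.63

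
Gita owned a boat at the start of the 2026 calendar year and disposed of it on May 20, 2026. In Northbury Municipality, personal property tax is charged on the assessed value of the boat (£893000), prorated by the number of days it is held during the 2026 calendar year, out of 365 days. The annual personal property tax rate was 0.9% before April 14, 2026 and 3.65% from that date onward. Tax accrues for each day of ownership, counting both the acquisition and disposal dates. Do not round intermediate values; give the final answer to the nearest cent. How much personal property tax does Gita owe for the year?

£5572.08

January 1 – April 13, 2026: 103 days at 0.9% → £893000 × 0.9% × 103/365 = £2267.9753
April 14 – May 20, 2026: 37 days at 3.65% → £893000 × 3.65% × 37/365 = £3304.1000
Total = £5572.0753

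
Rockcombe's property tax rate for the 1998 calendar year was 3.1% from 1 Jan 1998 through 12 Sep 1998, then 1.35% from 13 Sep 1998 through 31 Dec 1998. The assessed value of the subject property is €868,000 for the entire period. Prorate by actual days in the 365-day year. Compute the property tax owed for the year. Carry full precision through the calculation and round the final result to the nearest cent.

€22,330.19

1 Jan – 12 Sep 1998: 255 days at 3.1% → €868,000 × 3.1% × 255/365 = €18,798.7397
13 Sep – 31 Dec 1998: 110 days at 1.35% → €868,000 × 1.35% × 110/365 = €3,531.4521
Total = €22,330.1918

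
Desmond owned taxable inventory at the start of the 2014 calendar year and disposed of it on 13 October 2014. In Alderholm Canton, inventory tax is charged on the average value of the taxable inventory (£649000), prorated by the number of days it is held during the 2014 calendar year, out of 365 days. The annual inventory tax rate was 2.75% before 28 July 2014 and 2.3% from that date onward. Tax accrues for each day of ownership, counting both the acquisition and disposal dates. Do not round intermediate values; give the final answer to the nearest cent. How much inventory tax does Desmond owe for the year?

1 January – 27 July 2014: 208 days at 2.75% → £649000 × 2.75% × 208/365 = £10170.6301
28 July – 13 October 2014: 78 days at 2.3% → £649000 × 2.3% × 78/365 = £3189.8795
Total = £13360.5096

£13360.51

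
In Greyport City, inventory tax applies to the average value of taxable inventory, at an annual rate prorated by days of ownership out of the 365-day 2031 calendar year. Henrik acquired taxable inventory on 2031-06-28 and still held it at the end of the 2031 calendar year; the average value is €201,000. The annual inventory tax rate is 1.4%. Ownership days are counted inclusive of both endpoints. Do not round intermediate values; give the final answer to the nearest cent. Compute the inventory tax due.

€1,441.69

Days held (2031-06-28 to 2031-12-31): 187 out of 365
Tax = €201,000 × 1.4% × 187/365 = €1,441.6932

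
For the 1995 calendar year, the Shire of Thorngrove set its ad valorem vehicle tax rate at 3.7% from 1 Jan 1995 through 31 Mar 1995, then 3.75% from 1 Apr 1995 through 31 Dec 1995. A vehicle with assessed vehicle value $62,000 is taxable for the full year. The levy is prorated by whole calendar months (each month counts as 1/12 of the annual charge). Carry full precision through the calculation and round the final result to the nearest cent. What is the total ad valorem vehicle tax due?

1 Jan – 31 Mar 1995: 3 months at 3.7% → $62,000 × 3.7% × 3/12 = $573.5000
1 Apr – 31 Dec 1995: 9 months at 3.75% → $62,000 × 3.75% × 9/12 = $1,743.7500
Total = $2,317.2500

$2,317.25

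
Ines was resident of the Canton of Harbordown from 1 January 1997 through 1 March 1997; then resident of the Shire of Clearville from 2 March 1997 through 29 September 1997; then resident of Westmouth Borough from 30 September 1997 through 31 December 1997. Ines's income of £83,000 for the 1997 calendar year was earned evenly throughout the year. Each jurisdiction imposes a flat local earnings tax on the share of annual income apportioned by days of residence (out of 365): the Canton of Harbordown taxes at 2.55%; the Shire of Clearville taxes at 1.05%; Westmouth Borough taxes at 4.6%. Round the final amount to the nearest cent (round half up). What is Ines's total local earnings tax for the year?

The Canton of Harbordown, 1 January – 1 March 1997: 60 days → £83,000 × 2.55% × 60/365 = £347.9178
The Shire of Clearville, 2 March – 29 September 1997: 212 days → £83,000 × 1.05% × 212/365 = £506.1863
Westmouth Borough, 30 September – 31 December 1997: 93 days → £83,000 × 4.6% × 93/365 = £972.8055
Total = £1,826.9096

£1,826.91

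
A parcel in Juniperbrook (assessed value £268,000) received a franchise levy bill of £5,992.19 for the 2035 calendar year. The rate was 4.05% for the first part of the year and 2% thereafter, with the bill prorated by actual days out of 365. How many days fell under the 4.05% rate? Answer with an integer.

Let d = days at the first rate; then 365 − d days at the second rate.
£268,000 × [4.05%·d + 2%·(365−d)] / 365 = £5,992.19
Solving gives d = 42, so the new rate took effect on 12 February 2035.

42 days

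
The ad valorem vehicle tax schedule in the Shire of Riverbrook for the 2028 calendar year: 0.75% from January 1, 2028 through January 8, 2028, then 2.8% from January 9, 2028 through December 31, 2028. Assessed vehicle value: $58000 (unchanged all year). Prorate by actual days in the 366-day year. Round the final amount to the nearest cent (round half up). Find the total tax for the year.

January 1 – January 8, 2028: 8 days at 0.75% → $58000 × 0.75% × 8/366 = $9.5082
January 9 – December 31, 2028: 358 days at 2.8% → $58000 × 2.8% × 358/366 = $1588.5027
Total = $1598.0109

$1598.01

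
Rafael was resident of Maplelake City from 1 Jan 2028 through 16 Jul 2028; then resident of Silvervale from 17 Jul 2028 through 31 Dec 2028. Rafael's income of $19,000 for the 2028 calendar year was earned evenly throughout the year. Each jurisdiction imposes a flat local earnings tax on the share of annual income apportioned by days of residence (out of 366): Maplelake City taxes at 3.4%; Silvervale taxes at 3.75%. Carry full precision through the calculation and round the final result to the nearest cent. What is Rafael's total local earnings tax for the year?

Maplelake City, 1 Jan – 16 Jul 2028: 198 days → $19,000 × 3.4% × 198/366 = $349.4754
Silvervale, 17 Jul – 31 Dec 2028: 168 days → $19,000 × 3.75% × 168/366 = $327.0492
Total = $676.5246

$676.52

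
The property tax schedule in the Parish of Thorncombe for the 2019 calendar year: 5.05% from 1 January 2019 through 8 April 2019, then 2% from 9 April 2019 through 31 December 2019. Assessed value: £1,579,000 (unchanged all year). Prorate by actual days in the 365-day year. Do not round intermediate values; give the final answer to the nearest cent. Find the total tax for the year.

1 January – 8 April 2019: 98 days at 5.05% → £1,579,000 × 5.05% × 98/365 = £21,409.5096
9 April – 31 December 2019: 267 days at 2% → £1,579,000 × 2% × 267/365 = £23,100.9863
Total = £44,510.4959

£44,510.50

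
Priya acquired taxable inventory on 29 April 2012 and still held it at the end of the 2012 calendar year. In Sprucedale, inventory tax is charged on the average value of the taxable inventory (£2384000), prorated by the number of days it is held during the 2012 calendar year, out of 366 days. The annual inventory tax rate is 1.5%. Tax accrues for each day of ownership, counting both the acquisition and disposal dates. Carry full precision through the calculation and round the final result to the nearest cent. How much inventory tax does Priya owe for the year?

Days held (29 April – 31 December 2012): 247 out of 366
Tax = £2384000 × 1.5% × 247/366 = £24133.1148

£24133.11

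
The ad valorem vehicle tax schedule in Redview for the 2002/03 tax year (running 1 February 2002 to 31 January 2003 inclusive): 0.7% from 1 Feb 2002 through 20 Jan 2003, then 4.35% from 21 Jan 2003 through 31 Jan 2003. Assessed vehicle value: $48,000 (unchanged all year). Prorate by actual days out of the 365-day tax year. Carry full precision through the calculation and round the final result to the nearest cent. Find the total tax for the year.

1 Feb 2002 – 20 Jan 2003: 354 days at 0.7% → $48,000 × 0.7% × 354/365 = $325.8740
21 Jan – 31 Jan 2003: 11 days at 4.35% → $48,000 × 4.35% × 11/365 = $62.9260
Total = $388.8000

$388.80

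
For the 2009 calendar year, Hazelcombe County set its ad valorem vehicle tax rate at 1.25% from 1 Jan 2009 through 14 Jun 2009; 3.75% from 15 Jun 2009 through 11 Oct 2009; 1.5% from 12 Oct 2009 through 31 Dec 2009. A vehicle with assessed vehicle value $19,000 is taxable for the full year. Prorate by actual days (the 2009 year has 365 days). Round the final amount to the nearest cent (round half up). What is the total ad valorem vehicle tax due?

$402.90

1 Jan – 14 Jun 2009: 165 days at 1.25% → $19,000 × 1.25% × 165/365 = $107.3630
15 Jun – 11 Oct 2009: 119 days at 3.75% → $19,000 × 3.75% × 119/365 = $232.2945
12 Oct – 31 Dec 2009: 81 days at 1.5% → $19,000 × 1.5% × 81/365 = $63.2466
Total = $402.9041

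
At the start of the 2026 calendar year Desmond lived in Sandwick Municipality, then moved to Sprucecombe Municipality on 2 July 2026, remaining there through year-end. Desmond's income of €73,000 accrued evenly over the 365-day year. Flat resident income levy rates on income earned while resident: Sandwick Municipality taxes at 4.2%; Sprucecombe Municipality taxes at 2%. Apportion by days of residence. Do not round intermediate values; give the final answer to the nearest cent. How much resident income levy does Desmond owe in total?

€2,260.80

Sandwick Municipality, 1 January – 1 July 2026: 182 days → €73,000 × 4.2% × 182/365 = €1,528.8000
Sprucecombe Municipality, 2 July – 31 December 2026: 183 days → €73,000 × 2% × 183/365 = €732.0000
Total = €2,260.8000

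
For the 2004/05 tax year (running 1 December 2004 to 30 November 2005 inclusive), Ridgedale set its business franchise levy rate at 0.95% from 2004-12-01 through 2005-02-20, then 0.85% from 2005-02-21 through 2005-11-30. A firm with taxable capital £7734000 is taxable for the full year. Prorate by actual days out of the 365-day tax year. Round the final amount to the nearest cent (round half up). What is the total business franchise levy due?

£67476.50

2004-12-01 to 2005-02-20: 82 days at 0.95% → £7734000 × 0.95% × 82/365 = £16506.2630
2005-02-21 to 2005-11-30: 283 days at 0.85% → £7734000 × 0.85% × 283/365 = £50970.2384
Total = £67476.5014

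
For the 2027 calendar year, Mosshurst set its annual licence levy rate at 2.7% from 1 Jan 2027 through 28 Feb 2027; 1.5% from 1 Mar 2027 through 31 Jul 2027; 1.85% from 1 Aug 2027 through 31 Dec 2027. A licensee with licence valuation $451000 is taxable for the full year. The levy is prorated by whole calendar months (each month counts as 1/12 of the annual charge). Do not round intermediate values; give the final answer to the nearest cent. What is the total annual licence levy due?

1 Jan – 28 Feb 2027: 2 months at 2.7% → $451000 × 2.7% × 2/12 = $2029.5000
1 Mar – 31 Jul 2027: 5 months at 1.5% → $451000 × 1.5% × 5/12 = $2818.7500
1 Aug – 31 Dec 2027: 5 months at 1.85% → $451000 × 1.85% × 5/12 = $3476.4583
Total = $8324.7083

$8324.71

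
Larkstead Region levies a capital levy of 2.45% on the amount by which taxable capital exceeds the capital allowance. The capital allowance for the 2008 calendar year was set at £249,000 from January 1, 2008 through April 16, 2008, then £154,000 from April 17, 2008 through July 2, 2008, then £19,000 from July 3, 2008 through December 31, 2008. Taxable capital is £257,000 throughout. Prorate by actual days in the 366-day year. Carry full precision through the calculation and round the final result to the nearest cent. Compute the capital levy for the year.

£3,487.77

January 1 – April 16, 2008: 107 days, exemption £249,000 → (£257,000 − £249,000) × 2.45% × 107/366 = £57.3005
April 17 – July 2, 2008: 77 days, exemption £154,000 → (£257,000 − £154,000) × 2.45% × 77/366 = £530.9003
July 3 – December 31, 2008: 182 days, exemption £19,000 → (£257,000 − £19,000) × 2.45% × 182/366 = £2,899.5683
Total = £3,487.7691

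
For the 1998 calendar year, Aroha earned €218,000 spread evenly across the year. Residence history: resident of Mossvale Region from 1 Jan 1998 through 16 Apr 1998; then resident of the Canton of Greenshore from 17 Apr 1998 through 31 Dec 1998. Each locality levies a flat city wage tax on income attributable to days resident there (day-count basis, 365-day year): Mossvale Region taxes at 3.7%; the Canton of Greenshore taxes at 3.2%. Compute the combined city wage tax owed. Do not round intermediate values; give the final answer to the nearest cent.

Mossvale Region, 1 Jan – 16 Apr 1998: 106 days → €218,000 × 3.7% × 106/365 = €2,342.4548
The Canton of Greenshore, 17 Apr – 31 Dec 1998: 259 days → €218,000 × 3.2% × 259/365 = €4,950.0932
Total = €7,292.5479

€7,292.55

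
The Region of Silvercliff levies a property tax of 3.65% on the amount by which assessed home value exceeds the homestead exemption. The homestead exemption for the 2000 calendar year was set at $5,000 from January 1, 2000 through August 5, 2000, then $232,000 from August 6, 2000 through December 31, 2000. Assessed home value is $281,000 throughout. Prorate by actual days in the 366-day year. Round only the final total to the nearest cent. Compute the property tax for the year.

January 1 – August 5, 2000: 218 days, exemption $5,000 → ($281,000 − $5,000) × 3.65% × 218/366 = $6,000.3607
August 6 – December 31, 2000: 148 days, exemption $232,000 → ($281,000 − $232,000) × 3.65% × 148/366 = $723.2186
Total = $6,723.5792

$6,723.58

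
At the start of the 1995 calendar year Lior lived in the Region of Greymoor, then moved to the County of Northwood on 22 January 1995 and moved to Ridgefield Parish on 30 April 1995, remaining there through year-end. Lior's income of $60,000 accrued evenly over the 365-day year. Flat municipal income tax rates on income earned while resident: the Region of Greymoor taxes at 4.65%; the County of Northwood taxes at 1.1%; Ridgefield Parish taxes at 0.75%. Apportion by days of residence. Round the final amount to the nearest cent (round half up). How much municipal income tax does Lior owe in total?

$641.01

The Region of Greymoor, 1 January – 21 January 1995: 21 days → $60,000 × 4.65% × 21/365 = $160.5205
The County of Northwood, 22 January – 29 April 1995: 98 days → $60,000 × 1.1% × 98/365 = $177.2055
Ridgefield Parish, 30 April – 31 December 1995: 246 days → $60,000 × 0.75% × 246/365 = $303.2877
Total = $641.0137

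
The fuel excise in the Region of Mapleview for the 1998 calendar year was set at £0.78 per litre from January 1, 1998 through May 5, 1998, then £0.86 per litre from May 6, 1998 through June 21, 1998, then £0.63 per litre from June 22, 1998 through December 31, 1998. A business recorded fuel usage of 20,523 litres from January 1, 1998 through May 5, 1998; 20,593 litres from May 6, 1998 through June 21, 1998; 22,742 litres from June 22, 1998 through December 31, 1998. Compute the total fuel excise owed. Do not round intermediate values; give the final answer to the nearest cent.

January 1 – May 5, 1998: 20,523 litres at £0.78/litre → £16,007.94
May 6 – June 21, 1998: 20,593 litres at £0.86/litre → £17,709.98
June 22 – December 31, 1998: 22,742 litres at £0.63/litre → £14,327.46

£48,045.38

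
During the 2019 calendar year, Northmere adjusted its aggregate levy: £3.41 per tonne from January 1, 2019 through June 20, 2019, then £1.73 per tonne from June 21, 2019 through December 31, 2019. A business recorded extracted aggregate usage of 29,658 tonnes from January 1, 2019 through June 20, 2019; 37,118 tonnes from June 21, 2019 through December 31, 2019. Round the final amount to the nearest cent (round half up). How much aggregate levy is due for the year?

£165,347.92

January 1 – June 20, 2019: 29,658 tonnes at £3.41/tonne → £101,133.78
June 21 – December 31, 2019: 37,118 tonnes at £1.73/tonne → £64,214.14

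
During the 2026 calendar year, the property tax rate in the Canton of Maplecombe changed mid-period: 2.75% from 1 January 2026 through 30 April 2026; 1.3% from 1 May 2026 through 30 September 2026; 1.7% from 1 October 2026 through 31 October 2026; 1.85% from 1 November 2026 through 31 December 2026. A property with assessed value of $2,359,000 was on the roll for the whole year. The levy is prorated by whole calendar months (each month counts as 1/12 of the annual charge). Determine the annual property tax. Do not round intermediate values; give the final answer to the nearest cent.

1 January – 30 April 2026: 4 months at 2.75% → $2,359,000 × 2.75% × 4/12 = $21,624.1667
1 May – 30 September 2026: 5 months at 1.3% → $2,359,000 × 1.3% × 5/12 = $12,777.9167
1 October – 31 October 2026: 1 month at 1.7% → $2,359,000 × 1.7% × 1/12 = $3,341.9167
1 November – 31 December 2026: 2 months at 1.85% → $2,359,000 × 1.85% × 2/12 = $7,273.5833
Total = $45,017.5833

$45,017.58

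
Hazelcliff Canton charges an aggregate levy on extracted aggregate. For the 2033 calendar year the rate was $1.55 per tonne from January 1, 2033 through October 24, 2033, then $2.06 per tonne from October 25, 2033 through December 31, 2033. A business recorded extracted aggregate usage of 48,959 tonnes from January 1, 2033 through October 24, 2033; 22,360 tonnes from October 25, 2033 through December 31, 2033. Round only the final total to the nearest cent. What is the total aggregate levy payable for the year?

January 1 – October 24, 2033: 48,959 tonnes at $1.55/tonne → $75,886.45
October 25 – December 31, 2033: 22,360 tonnes at $2.06/tonne → $46,061.60

$121,948.05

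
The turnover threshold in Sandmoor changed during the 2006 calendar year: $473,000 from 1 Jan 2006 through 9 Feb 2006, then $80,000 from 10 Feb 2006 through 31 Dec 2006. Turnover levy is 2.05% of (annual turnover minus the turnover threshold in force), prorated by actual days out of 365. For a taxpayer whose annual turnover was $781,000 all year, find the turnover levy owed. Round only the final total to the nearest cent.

1 Jan – 9 Feb 2006: 40 days, exemption $473,000 → ($781,000 − $473,000) × 2.05% × 40/365 = $691.9452
10 Feb – 31 Dec 2006: 325 days, exemption $80,000 → ($781,000 − $80,000) × 2.05% × 325/365 = $12,795.6507
Total = $13,487.5959

$13,487.60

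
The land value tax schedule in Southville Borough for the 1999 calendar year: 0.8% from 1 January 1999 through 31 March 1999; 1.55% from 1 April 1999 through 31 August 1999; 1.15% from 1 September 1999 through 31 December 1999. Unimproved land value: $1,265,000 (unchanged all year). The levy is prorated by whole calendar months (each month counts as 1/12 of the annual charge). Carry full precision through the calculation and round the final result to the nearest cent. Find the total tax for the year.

1 January – 31 March 1999: 3 months at 0.8% → $1,265,000 × 0.8% × 3/12 = $2,530.0000
1 April – 31 August 1999: 5 months at 1.55% → $1,265,000 × 1.55% × 5/12 = $8,169.7917
1 September – 31 December 1999: 4 months at 1.15% → $1,265,000 × 1.15% × 4/12 = $4,849.1667
Total = $15,548.9583

$15,548.96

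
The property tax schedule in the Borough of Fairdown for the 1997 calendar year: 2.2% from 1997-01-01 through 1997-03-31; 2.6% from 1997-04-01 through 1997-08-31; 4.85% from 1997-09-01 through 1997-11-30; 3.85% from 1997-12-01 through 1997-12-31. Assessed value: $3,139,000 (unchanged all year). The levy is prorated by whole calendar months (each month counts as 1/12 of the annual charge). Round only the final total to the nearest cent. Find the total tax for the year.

1997-01-01 to 1997-03-31: 3 months at 2.2% → $3,139,000 × 2.2% × 3/12 = $17,264.5000
1997-04-01 to 1997-08-31: 5 months at 2.6% → $3,139,000 × 2.6% × 5/12 = $34,005.8333
1997-09-01 to 1997-11-30: 3 months at 4.85% → $3,139,000 × 4.85% × 3/12 = $38,060.3750
1997-12-01 to 1997-12-31: 1 month at 3.85% → $3,139,000 × 3.85% × 1/12 = $10,070.9583
Total = $99,401.6667

$99,401.67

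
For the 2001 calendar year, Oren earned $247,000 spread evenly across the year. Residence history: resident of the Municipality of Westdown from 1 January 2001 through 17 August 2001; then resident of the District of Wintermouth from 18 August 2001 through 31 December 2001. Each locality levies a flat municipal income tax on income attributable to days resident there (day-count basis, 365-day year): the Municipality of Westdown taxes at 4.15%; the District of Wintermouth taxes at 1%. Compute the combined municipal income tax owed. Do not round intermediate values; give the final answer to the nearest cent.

The Municipality of Westdown, 1 January – 17 August 2001: 229 days → $247,000 × 4.15% × 229/365 = $6,431.1356
The District of Wintermouth, 18 August – 31 December 2001: 136 days → $247,000 × 1% × 136/365 = $920.3288
Total = $7,351.4644

$7,351.46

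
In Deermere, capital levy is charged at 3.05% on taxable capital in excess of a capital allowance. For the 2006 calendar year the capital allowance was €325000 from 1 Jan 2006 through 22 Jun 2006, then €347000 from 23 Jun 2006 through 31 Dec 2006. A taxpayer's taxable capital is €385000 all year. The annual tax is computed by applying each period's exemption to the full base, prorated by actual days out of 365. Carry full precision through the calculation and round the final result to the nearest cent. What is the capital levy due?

€1477.04

1 Jan – 22 Jun 2006: 173 days, exemption €325000 → (€385000 − €325000) × 3.05% × 173/365 = €867.3699
23 Jun – 31 Dec 2006: 192 days, exemption €347000 → (€385000 − €347000) × 3.05% × 192/365 = €609.6658
Total = €1477.0356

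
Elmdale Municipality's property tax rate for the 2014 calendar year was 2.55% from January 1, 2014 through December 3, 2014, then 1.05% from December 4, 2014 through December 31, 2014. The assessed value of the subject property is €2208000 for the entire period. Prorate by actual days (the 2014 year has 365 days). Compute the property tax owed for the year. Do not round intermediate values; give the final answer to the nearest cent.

€53763.29

January 1 – December 3, 2014: 337 days at 2.55% → €2208000 × 2.55% × 337/365 = €51984.7890
December 4 – December 31, 2014: 28 days at 1.05% → €2208000 × 1.05% × 28/365 = €1778.4986
Total = €53763.2877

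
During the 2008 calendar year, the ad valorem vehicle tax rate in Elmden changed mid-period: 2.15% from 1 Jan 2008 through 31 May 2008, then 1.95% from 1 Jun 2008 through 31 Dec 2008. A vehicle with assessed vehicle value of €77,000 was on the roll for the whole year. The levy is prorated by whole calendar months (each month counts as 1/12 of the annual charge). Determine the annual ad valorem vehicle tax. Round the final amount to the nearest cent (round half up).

1 Jan – 31 May 2008: 5 months at 2.15% → €77,000 × 2.15% × 5/12 = €689.7917
1 Jun – 31 Dec 2008: 7 months at 1.95% → €77,000 × 1.95% × 7/12 = €875.8750
Total = €1,565.6667

€1,565.67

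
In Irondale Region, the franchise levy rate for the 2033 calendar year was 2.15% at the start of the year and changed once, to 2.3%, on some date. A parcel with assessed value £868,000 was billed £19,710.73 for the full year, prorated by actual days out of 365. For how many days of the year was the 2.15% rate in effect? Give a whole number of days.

71 days

Let d = days at the first rate; then 365 − d days at the second rate.
£868,000 × [2.15%·d + 2.3%·(365−d)] / 365 = £19,710.73
Solving gives d = 71, so the new rate took effect on 13 Mar 2033.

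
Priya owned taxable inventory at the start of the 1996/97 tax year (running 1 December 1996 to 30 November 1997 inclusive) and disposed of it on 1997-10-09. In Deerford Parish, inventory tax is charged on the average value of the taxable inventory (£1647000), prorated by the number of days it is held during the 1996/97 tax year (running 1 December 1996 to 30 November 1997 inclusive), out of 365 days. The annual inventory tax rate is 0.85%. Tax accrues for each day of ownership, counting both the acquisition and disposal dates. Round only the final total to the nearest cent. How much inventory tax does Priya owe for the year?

Days held (1996-12-01 to 1997-10-09): 313 out of 365
Tax = £1647000 × 0.85% × 313/365 = £12005.0507

£12005.05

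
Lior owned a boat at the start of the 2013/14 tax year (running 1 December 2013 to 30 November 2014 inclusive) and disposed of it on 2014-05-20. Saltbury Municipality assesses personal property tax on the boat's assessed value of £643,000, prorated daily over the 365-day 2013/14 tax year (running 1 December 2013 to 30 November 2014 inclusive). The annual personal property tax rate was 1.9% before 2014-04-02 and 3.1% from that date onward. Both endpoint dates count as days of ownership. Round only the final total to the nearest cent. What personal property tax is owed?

£6,759.43

2013-12-01 to 2014-04-01: 122 days at 1.9% → £643,000 × 1.9% × 122/365 = £4,083.4904
2014-04-02 to 2014-05-20: 49 days at 3.1% → £643,000 × 3.1% × 49/365 = £2,675.9370
Total = £6,759.4274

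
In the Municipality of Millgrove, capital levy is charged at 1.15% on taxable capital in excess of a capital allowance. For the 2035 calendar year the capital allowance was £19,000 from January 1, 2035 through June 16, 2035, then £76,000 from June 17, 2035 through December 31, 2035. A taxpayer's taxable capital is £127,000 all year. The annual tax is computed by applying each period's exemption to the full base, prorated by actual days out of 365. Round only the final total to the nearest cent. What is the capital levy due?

£886.41

January 1 – June 16, 2035: 167 days, exemption £19,000 → (£127,000 − £19,000) × 1.15% × 167/365 = £568.2575
June 17 – December 31, 2035: 198 days, exemption £76,000 → (£127,000 − £76,000) × 1.15% × 198/365 = £318.1562
Total = £886.4137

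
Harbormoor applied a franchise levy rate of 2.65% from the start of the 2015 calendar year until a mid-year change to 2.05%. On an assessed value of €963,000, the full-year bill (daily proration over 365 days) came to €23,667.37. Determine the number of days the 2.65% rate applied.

248 days

Let d = days at the first rate; then 365 − d days at the second rate.
€963,000 × [2.65%·d + 2.05%·(365−d)] / 365 = €23,667.37
Solving gives d = 248, so the new rate took effect on September 6, 2015.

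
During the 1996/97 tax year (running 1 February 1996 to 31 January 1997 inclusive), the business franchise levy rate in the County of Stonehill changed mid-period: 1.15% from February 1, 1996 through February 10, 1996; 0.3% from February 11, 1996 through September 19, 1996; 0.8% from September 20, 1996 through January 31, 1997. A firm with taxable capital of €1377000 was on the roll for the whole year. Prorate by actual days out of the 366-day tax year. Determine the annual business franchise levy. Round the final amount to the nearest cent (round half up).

February 1 – February 10, 1996: 10 days at 1.15% → €1377000 × 1.15% × 10/366 = €432.6639
February 11 – September 19, 1996: 222 days at 0.3% → €1377000 × 0.3% × 222/366 = €2505.6885
September 20, 1996 – January 31, 1997: 134 days at 0.8% → €1377000 × 0.8% × 134/366 = €4033.1803
Total = €6971.5328

€6971.53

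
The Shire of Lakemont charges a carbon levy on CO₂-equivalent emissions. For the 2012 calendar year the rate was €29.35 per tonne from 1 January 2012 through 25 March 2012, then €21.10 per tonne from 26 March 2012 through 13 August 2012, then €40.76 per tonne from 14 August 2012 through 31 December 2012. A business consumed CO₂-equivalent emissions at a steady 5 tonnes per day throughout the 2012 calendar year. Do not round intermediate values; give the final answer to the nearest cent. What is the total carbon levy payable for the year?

1 January – 25 March 2012: 85 days × 5 tonnes/day = 425 tonnes at €29.35/tonne → €12,473.75
26 March – 13 August 2012: 141 days × 5 tonnes/day = 705 tonnes at €21.10/tonne → €14,875.50
14 August – 31 December 2012: 140 days × 5 tonnes/day = 700 tonnes at €40.76/tonne → €28,532.00

€55,881.25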